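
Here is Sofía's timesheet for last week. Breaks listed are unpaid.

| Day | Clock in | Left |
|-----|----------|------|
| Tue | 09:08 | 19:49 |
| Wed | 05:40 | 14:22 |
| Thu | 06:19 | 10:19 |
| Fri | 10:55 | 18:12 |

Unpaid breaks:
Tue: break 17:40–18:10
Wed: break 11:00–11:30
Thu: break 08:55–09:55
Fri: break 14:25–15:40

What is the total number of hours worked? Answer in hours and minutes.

Tue: 09:08–19:49 = 10 h 41 min; less 30 min break → 10 h 11 min
Wed: 05:40–14:22 = 8 h 42 min; less 30 min break → 8 h 12 min
Thu: 06:19–10:19 = 4 h 0 min; less 60 min break → 3 h 0 min
Fri: 10:55–18:12 = 7 h 17 min; less 75 min break → 6 h 2 min
Total: 10 h 11 min + 8 h 12 min + 3 h 0 min + 6 h 2 min = 27 h 25 min.

27 h 25 min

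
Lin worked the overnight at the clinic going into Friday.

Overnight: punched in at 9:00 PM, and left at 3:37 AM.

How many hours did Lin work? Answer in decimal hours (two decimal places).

Overnight: 9:00 PM → midnight = 3 h 0 min; midnight → 3:37 AM = 3 h 37 min; span 6 h 37 min

6.62 hours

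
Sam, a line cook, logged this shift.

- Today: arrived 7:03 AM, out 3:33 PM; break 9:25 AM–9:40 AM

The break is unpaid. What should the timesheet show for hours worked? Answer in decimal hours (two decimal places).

8.25 hours

Today: 7:03 AM–3:33 PM = 8 h 30 min; less 15 min break → 8 h 15 min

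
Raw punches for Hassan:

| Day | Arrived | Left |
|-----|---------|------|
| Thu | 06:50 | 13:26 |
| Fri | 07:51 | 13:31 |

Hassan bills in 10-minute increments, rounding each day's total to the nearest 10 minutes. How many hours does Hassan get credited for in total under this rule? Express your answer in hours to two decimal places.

12.33 hours

Thu: 06:50–13:26 = 6 h 36 min → rounds to 6 h 40 min
Fri: 07:51–13:31 = 5 h 40 min → rounds to 5 h 40 min
Total credited: 12 h 20 min.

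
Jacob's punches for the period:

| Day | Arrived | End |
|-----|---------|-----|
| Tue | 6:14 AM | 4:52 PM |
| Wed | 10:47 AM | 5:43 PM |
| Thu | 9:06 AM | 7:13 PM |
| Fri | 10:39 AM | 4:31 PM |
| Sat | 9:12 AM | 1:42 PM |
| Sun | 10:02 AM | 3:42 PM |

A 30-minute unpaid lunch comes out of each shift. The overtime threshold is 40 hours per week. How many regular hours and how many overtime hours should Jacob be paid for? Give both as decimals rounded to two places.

Regular 40.00 hours, overtime 0.72 hours

Tue: 6:14 AM–4:52 PM = 10 h 38 min; less 30 min break → 10 h 8 min
Wed: 10:47 AM–5:43 PM = 6 h 56 min; less 30 min break → 6 h 26 min
Thu: 9:06 AM–7:13 PM = 10 h 7 min; less 30 min break → 9 h 37 min
Fri: 10:39 AM–4:31 PM = 5 h 52 min; less 30 min break → 5 h 22 min
Sat: 9:12 AM–1:42 PM = 4 h 30 min; less 30 min break → 4 h 0 min
Sun: 10:02 AM–3:42 PM = 5 h 40 min; less 30 min break → 5 h 10 min
Total worked: 40 h 43 min = 40.72 h.
Threshold 40 h → overtime 0 h 43 min, regular 40 h 0 min.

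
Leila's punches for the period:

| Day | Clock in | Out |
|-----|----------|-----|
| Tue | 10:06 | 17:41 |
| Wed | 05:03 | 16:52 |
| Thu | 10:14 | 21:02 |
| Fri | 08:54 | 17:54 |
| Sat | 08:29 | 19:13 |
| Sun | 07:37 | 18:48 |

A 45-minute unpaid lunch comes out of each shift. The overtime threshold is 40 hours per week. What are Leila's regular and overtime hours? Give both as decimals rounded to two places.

Tue: 10:06–17:41 = 7 h 35 min; less 45 min break → 6 h 50 min
Wed: 05:03–16:52 = 11 h 49 min; less 45 min break → 11 h 4 min
Thu: 10:14–21:02 = 10 h 48 min; less 45 min break → 10 h 3 min
Fri: 08:54–17:54 = 9 h 0 min; less 45 min break → 8 h 15 min
Sat: 08:29–19:13 = 10 h 44 min; less 45 min break → 9 h 59 min
Sun: 07:37–18:48 = 11 h 11 min; less 45 min break → 10 h 26 min
Total worked: 56 h 37 min = 56.62 h.
Threshold 40 h → overtime 16 h 37 min, regular 40 h 0 min.

Regular 40.00 hours, overtime 16.62 hours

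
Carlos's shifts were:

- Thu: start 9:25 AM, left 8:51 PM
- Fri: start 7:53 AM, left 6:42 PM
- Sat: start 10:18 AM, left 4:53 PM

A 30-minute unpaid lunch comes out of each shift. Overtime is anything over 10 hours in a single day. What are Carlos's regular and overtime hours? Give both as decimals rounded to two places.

Thu: 9:25 AM–8:51 PM = 11 h 26 min; less 30 min break → 10 h 56 min
Fri: 7:53 AM–6:42 PM = 10 h 49 min; less 30 min break → 10 h 19 min
Sat: 10:18 AM–4:53 PM = 6 h 35 min; less 30 min break → 6 h 5 min
Thu reg 10 h 0 min / OT 0 h 56 min; Fri reg 10 h 0 min / OT 0 h 19 min; Sat reg 6 h 5 min / OT 0 h 0 min.
Totals: regular 26 h 5 min, overtime 1 h 15 min.

Regular 26.08 hours, overtime 1.25 hours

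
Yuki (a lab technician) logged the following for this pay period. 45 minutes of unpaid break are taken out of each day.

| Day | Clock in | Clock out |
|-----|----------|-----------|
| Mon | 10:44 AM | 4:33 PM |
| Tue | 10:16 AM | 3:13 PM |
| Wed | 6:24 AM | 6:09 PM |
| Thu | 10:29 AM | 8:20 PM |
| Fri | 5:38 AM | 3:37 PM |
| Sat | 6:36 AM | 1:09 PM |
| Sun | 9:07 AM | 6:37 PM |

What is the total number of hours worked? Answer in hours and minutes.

Mon: 10:44 AM–4:33 PM = 5 h 49 min; less 45 min break → 5 h 4 min
Tue: 10:16 AM–3:13 PM = 4 h 57 min; less 45 min break → 4 h 12 min
Wed: 6:24 AM–6:09 PM = 11 h 45 min; less 45 min break → 11 h 0 min
Thu: 10:29 AM–8:20 PM = 9 h 51 min; less 45 min break → 9 h 6 min
Fri: 5:38 AM–3:37 PM = 9 h 59 min; less 45 min break → 9 h 14 min
Sat: 6:36 AM–1:09 PM = 6 h 33 min; less 45 min break → 5 h 48 min
Sun: 9:07 AM–6:37 PM = 9 h 30 min; less 45 min break → 8 h 45 min
Total: 5 h 4 min + 4 h 12 min + 11 h 0 min + 9 h 6 min + 9 h 14 min + 5 h 48 min + 8 h 45 min = 53 h 9 min.

53 h 9 min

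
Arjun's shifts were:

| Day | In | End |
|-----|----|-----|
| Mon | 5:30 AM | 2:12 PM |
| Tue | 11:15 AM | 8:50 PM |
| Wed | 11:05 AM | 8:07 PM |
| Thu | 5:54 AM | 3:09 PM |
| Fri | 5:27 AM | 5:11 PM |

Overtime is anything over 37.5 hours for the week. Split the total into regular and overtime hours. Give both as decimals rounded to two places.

Mon: 5:30 AM–2:12 PM = 8 h 42 min
Tue: 11:15 AM–8:50 PM = 9 h 35 min
Wed: 11:05 AM–8:07 PM = 9 h 2 min
Thu: 5:54 AM–3:09 PM = 9 h 15 min
Fri: 5:27 AM–5:11 PM = 11 h 44 min
Total worked: 48 h 18 min = 48.30 h.
Threshold 37.5 h → overtime 10 h 48 min, regular 37 h 30 min.

Regular 37.50 hours, overtime 10.80 hours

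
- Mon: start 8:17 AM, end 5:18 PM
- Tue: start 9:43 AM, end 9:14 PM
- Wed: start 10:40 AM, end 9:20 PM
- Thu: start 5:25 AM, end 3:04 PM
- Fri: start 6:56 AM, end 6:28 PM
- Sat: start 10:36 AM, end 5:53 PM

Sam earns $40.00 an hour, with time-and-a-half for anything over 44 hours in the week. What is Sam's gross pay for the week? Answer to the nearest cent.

Mon: 8:17 AM–5:18 PM = 9 h 1 min
Tue: 9:43 AM–9:14 PM = 11 h 31 min
Wed: 10:40 AM–9:20 PM = 10 h 40 min
Thu: 5:25 AM–3:04 PM = 9 h 39 min
Fri: 6:56 AM–6:28 PM = 11 h 32 min
Sat: 10:36 AM–5:53 PM = 7 h 17 min
Total worked: 59 h 40 min = 3580 min.
Regular 44 h 0 min = 2640 min at $40.00/h; overtime 15 h 40 min = 940 min at $60.00/h.
Pay = (2640 × $40.00 + 940 × $60.00) ÷ 60 = $2700.00.

$2700.00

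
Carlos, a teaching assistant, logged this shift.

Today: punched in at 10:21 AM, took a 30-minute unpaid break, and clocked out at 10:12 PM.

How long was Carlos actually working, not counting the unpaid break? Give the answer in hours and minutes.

11 h 21 min

Today: 10:21 AM–10:12 PM = 11 h 51 min; less 30 min break → 11 h 21 min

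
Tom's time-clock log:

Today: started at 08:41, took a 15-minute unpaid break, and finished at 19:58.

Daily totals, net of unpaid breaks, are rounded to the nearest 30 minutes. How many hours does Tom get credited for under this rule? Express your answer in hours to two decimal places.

11.00 hours

Today: 08:41–19:58 = 11 h 17 min − 15 min = 11 h 2 min → rounds to 11 h 0 min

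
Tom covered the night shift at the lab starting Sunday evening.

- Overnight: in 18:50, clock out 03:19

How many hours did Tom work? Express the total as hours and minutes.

8 h 29 min

Overnight: 18:50 → midnight = 5 h 10 min; midnight → 03:19 = 3 h 19 min; span 8 h 29 min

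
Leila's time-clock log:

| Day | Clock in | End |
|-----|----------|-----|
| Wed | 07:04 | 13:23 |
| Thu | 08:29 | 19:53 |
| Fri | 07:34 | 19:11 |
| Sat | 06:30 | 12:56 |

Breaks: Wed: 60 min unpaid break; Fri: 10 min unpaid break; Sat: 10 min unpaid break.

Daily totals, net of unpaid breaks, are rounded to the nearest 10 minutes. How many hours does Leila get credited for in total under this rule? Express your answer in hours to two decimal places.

34.50 hours

Wed: 07:04–13:23 = 6 h 19 min − 60 min = 5 h 19 min → rounds to 5 h 20 min
Thu: 08:29–19:53 = 11 h 24 min → rounds to 11 h 20 min
Fri: 07:34–19:11 = 11 h 37 min − 10 min = 11 h 27 min → rounds to 11 h 30 min
Sat: 06:30–12:56 = 6 h 26 min − 10 min = 6 h 16 min → rounds to 6 h 20 min
Total credited: 34 h 30 min.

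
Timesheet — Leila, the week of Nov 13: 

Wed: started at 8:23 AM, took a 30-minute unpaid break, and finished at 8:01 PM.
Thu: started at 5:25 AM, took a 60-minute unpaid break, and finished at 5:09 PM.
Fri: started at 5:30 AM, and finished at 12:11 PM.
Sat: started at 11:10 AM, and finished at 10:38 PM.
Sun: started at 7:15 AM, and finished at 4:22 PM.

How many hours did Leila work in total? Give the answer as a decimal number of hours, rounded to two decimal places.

Wed: 8:23 AM–8:01 PM = 11 h 38 min; less 30 min break → 11 h 8 min
Thu: 5:25 AM–5:09 PM = 11 h 44 min; less 60 min break → 10 h 44 min
Fri: 5:30 AM–12:11 PM = 6 h 41 min
Sat: 11:10 AM–10:38 PM = 11 h 28 min
Sun: 7:15 AM–4:22 PM = 9 h 7 min
Total: 11 h 8 min + 10 h 44 min + 6 h 41 min + 11 h 28 min + 9 h 7 min = 49 h 8 min.

49.13 hours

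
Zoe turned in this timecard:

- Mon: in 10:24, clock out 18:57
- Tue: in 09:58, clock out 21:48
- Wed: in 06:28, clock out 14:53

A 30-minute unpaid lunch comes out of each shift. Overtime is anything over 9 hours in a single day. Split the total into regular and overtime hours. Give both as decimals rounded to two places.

Regular 24.97 hours, overtime 2.33 hours

Mon: 10:24–18:57 = 8 h 33 min; less 30 min break → 8 h 3 min
Tue: 09:58–21:48 = 11 h 50 min; less 30 min break → 11 h 20 min
Wed: 06:28–14:53 = 8 h 25 min; less 30 min break → 7 h 55 min
Mon reg 8 h 3 min / OT 0 h 0 min; Tue reg 9 h 0 min / OT 2 h 20 min; Wed reg 7 h 55 min / OT 0 h 0 min.
Totals: regular 24 h 58 min, overtime 2 h 20 min.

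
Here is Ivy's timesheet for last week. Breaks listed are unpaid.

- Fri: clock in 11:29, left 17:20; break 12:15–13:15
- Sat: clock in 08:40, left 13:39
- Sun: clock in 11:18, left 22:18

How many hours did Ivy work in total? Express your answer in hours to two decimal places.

Fri: 11:29–17:20 = 5 h 51 min; less 60 min break → 4 h 51 min
Sat: 08:40–13:39 = 4 h 59 min
Sun: 11:18–22:18 = 11 h 0 min
Total: 4 h 51 min + 4 h 59 min + 11 h 0 min = 20 h 50 min.

20.83 hours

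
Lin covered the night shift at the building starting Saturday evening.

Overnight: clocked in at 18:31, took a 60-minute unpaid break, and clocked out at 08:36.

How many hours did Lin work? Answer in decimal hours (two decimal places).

13.08 hours

Overnight: 18:31 → midnight = 5 h 29 min; midnight → 08:36 = 8 h 36 min; span 14 h 5 min; less 60 min break → 13 h 5 min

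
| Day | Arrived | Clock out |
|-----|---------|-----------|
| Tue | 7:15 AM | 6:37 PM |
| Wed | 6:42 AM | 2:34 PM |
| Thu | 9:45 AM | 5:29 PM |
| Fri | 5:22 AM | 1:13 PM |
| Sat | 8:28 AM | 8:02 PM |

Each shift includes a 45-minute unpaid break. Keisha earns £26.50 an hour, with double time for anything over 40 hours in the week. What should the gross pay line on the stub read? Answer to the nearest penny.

£1199.57

Tue: 7:15 AM–6:37 PM = 11 h 22 min; less 45 min break → 10 h 37 min
Wed: 6:42 AM–2:34 PM = 7 h 52 min; less 45 min break → 7 h 7 min
Thu: 9:45 AM–5:29 PM = 7 h 44 min; less 45 min break → 6 h 59 min
Fri: 5:22 AM–1:13 PM = 7 h 51 min; less 45 min break → 7 h 6 min
Sat: 8:28 AM–8:02 PM = 11 h 34 min; less 45 min break → 10 h 49 min
Total worked: 42 h 38 min = 2558 min.
Regular 40 h 0 min = 2400 min at £26.50/h; overtime 2 h 38 min = 158 min at £53.00/h.
Pay = (2400 × £26.50 + 158 × £53.00) ÷ 60 = £1199.57.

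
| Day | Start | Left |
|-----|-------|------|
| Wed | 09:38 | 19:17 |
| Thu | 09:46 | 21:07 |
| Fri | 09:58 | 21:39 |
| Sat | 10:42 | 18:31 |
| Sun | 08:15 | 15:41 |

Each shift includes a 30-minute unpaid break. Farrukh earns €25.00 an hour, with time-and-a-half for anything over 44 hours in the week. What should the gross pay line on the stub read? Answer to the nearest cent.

€1153.75

Wed: 09:38–19:17 = 9 h 39 min; less 30 min break → 9 h 9 min
Thu: 09:46–21:07 = 11 h 21 min; less 30 min break → 10 h 51 min
Fri: 09:58–21:39 = 11 h 41 min; less 30 min break → 11 h 11 min
Sat: 10:42–18:31 = 7 h 49 min; less 30 min break → 7 h 19 min
Sun: 08:15–15:41 = 7 h 26 min; less 30 min break → 6 h 56 min
Total worked: 45 h 26 min = 2726 min.
Regular 44 h 0 min = 2640 min at €25.00/h; overtime 1 h 26 min = 86 min at €37.50/h.
Pay = (2640 × €25.00 + 86 × €37.50) ÷ 60 = €1153.75.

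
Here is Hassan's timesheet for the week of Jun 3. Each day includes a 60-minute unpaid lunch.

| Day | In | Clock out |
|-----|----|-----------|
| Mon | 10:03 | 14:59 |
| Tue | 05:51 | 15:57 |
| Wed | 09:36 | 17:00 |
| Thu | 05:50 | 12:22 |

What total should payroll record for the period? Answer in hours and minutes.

Mon: 10:03–14:59 = 4 h 56 min; less 60 min break → 3 h 56 min
Tue: 05:51–15:57 = 10 h 6 min; less 60 min break → 9 h 6 min
Wed: 09:36–17:00 = 7 h 24 min; less 60 min break → 6 h 24 min
Thu: 05:50–12:22 = 6 h 32 min; less 60 min break → 5 h 32 min
Total: 3 h 56 min + 9 h 6 min + 6 h 24 min + 5 h 32 min = 24 h 58 min.

24 h 58 min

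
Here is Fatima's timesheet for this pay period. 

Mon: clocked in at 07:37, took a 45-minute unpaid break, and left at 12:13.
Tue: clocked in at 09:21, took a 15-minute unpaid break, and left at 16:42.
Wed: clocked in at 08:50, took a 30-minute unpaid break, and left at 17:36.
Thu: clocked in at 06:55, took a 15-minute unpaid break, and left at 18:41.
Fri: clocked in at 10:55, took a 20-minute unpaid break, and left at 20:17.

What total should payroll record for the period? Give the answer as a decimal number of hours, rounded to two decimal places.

39.77 hours

Mon: 07:37–12:13 = 4 h 36 min; less 45 min break → 3 h 51 min
Tue: 09:21–16:42 = 7 h 21 min; less 15 min break → 7 h 6 min
Wed: 08:50–17:36 = 8 h 46 min; less 30 min break → 8 h 16 min
Thu: 06:55–18:41 = 11 h 46 min; less 15 min break → 11 h 31 min
Fri: 10:55–20:17 = 9 h 22 min; less 20 min break → 9 h 2 min
Total: 3 h 51 min + 7 h 6 min + 8 h 16 min + 11 h 31 min + 9 h 2 min = 39 h 46 min.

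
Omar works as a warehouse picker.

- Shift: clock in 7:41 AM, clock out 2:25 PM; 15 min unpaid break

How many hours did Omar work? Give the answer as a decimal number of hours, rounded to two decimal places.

6.48 hours

Shift: 7:41 AM–2:25 PM = 6 h 44 min; less 15 min break → 6 h 29 min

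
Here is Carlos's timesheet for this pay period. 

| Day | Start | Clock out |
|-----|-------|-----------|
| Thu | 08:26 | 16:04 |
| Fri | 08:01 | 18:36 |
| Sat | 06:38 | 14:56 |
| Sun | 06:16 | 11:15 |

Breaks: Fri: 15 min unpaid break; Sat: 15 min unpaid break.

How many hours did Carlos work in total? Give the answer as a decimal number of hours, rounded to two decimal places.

Thu: 08:26–16:04 = 7 h 38 min
Fri: 08:01–18:36 = 10 h 35 min; less 15 min break → 10 h 20 min
Sat: 06:38–14:56 = 8 h 18 min; less 15 min break → 8 h 3 min
Sun: 06:16–11:15 = 4 h 59 min
Total: 7 h 38 min + 10 h 20 min + 8 h 3 min + 4 h 59 min = 31 h 0 min.

31.00 hours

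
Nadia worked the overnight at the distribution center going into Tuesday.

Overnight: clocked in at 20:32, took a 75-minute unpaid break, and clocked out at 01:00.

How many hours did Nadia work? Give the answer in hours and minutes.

3 h 13 min

Overnight: 20:32 → midnight = 3 h 28 min; midnight → 01:00 = 1 h 0 min; span 4 h 28 min; less 75 min break → 3 h 13 min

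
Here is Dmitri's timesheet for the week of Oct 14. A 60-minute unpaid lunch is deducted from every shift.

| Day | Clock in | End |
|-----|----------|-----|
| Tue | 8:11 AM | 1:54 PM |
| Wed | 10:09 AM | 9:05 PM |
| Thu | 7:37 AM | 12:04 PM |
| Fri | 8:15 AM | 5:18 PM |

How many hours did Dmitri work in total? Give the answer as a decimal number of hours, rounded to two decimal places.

26.15 hours

Tue: 8:11 AM–1:54 PM = 5 h 43 min; less 60 min break → 4 h 43 min
Wed: 10:09 AM–9:05 PM = 10 h 56 min; less 60 min break → 9 h 56 min
Thu: 7:37 AM–12:04 PM = 4 h 27 min; less 60 min break → 3 h 27 min
Fri: 8:15 AM–5:18 PM = 9 h 3 min; less 60 min break → 8 h 3 min
Total: 4 h 43 min + 9 h 56 min + 3 h 27 min + 8 h 3 min = 26 h 9 min.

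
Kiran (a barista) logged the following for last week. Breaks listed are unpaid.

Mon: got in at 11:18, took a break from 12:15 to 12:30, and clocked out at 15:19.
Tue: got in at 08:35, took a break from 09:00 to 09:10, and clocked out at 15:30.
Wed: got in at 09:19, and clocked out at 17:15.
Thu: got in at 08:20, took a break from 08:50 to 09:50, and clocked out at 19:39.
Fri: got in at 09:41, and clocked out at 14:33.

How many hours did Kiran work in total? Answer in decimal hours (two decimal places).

33.63 hours

Mon: 11:18–15:19 = 4 h 1 min; less 15 min break → 3 h 46 min
Tue: 08:35–15:30 = 6 h 55 min; less 10 min break → 6 h 45 min
Wed: 09:19–17:15 = 7 h 56 min
Thu: 08:20–19:39 = 11 h 19 min; less 60 min break → 10 h 19 min
Fri: 09:41–14:33 = 4 h 52 min
Total: 3 h 46 min + 6 h 45 min + 7 h 56 min + 10 h 19 min + 4 h 52 min = 33 h 38 min.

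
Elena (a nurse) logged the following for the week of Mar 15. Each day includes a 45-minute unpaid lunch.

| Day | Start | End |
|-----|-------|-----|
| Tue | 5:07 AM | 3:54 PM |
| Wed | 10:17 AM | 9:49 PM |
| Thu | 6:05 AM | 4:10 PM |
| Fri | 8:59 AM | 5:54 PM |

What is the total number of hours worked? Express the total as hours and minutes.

38 h 19 min

Tue: 5:07 AM–3:54 PM = 10 h 47 min; less 45 min break → 10 h 2 min
Wed: 10:17 AM–9:49 PM = 11 h 32 min; less 45 min break → 10 h 47 min
Thu: 6:05 AM–4:10 PM = 10 h 5 min; less 45 min break → 9 h 20 min
Fri: 8:59 AM–5:54 PM = 8 h 55 min; less 45 min break → 8 h 10 min
Total: 10 h 2 min + 10 h 47 min + 9 h 20 min + 8 h 10 min = 38 h 19 min.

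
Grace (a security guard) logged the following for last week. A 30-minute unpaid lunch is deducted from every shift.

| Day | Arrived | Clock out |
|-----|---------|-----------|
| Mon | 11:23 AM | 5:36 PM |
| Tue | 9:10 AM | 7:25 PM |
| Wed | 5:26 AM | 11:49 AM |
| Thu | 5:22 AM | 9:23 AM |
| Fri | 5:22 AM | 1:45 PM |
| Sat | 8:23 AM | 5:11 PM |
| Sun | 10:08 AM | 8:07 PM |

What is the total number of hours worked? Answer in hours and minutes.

50 h 32 min

Mon: 11:23 AM–5:36 PM = 6 h 13 min; less 30 min break → 5 h 43 min
Tue: 9:10 AM–7:25 PM = 10 h 15 min; less 30 min break → 9 h 45 min
Wed: 5:26 AM–11:49 AM = 6 h 23 min; less 30 min break → 5 h 53 min
Thu: 5:22 AM–9:23 AM = 4 h 1 min; less 30 min break → 3 h 31 min
Fri: 5:22 AM–1:45 PM = 8 h 23 min; less 30 min break → 7 h 53 min
Sat: 8:23 AM–5:11 PM = 8 h 48 min; less 30 min break → 8 h 18 min
Sun: 10:08 AM–8:07 PM = 9 h 59 min; less 30 min break → 9 h 29 min
Total: 5 h 43 min + 9 h 45 min + 5 h 53 min + 3 h 31 min + 7 h 53 min + 8 h 18 min + 9 h 29 min = 50 h 32 min.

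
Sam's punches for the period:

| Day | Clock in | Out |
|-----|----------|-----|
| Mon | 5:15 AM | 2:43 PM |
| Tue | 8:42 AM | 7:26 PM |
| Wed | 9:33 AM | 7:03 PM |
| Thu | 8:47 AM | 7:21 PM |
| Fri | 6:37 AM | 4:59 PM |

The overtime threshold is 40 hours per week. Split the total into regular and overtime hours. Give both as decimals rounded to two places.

Mon: 5:15 AM–2:43 PM = 9 h 28 min
Tue: 8:42 AM–7:26 PM = 10 h 44 min
Wed: 9:33 AM–7:03 PM = 9 h 30 min
Thu: 8:47 AM–7:21 PM = 10 h 34 min
Fri: 6:37 AM–4:59 PM = 10 h 22 min
Total worked: 50 h 38 min = 50.63 h.
Threshold 40 h → overtime 10 h 38 min, regular 40 h 0 min.

Regular 40.00 hours, overtime 10.63 hours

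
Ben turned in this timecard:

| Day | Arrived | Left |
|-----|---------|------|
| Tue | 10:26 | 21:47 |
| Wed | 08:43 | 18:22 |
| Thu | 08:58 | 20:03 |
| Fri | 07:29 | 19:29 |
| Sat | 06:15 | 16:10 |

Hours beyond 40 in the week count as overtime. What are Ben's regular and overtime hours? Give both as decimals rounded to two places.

Tue: 10:26–21:47 = 11 h 21 min
Wed: 08:43–18:22 = 9 h 39 min
Thu: 08:58–20:03 = 11 h 5 min
Fri: 07:29–19:29 = 12 h 0 min
Sat: 06:15–16:10 = 9 h 55 min
Total worked: 54 h 0 min = 54.00 h.
Threshold 40 h → overtime 14 h 0 min, regular 40 h 0 min.

Regular 40.00 hours, overtime 14.00 hours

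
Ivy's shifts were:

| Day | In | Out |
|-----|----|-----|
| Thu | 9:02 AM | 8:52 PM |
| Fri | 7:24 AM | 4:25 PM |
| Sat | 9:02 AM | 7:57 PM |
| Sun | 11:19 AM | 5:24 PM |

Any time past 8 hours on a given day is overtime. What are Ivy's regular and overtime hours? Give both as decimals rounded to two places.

Thu: 9:02 AM–8:52 PM = 11 h 50 min
Fri: 7:24 AM–4:25 PM = 9 h 1 min
Sat: 9:02 AM–7:57 PM = 10 h 55 min
Sun: 11:19 AM–5:24 PM = 6 h 5 min
Thu reg 8 h 0 min / OT 3 h 50 min; Fri reg 8 h 0 min / OT 1 h 1 min; Sat reg 8 h 0 min / OT 2 h 55 min; Sun reg 6 h 5 min / OT 0 h 0 min.
Totals: regular 30 h 5 min, overtime 7 h 46 min.

Regular 30.08 hours, overtime 7.77 hours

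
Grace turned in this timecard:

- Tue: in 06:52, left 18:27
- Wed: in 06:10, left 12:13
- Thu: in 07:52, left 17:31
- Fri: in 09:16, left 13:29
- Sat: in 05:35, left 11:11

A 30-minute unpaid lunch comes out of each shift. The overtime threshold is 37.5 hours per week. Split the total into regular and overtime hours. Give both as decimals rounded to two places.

Tue: 06:52–18:27 = 11 h 35 min; less 30 min break → 11 h 5 min
Wed: 06:10–12:13 = 6 h 3 min; less 30 min break → 5 h 33 min
Thu: 07:52–17:31 = 9 h 39 min; less 30 min break → 9 h 9 min
Fri: 09:16–13:29 = 4 h 13 min; less 30 min break → 3 h 43 min
Sat: 05:35–11:11 = 5 h 36 min; less 30 min break → 5 h 6 min
Total worked: 34 h 36 min = 34.60 h.
Threshold 37.5 h → overtime 0 h 0 min, regular 34 h 36 min.

Regular 34.60 hours, overtime 0.00 hours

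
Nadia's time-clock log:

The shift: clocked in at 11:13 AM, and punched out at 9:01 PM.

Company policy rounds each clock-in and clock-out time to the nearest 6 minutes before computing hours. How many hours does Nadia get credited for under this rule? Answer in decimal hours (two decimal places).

The shift: in 11:13 AM→11:12 AM, out 9:01 PM→9:00 PM; 9 h 48 min

9.80 hours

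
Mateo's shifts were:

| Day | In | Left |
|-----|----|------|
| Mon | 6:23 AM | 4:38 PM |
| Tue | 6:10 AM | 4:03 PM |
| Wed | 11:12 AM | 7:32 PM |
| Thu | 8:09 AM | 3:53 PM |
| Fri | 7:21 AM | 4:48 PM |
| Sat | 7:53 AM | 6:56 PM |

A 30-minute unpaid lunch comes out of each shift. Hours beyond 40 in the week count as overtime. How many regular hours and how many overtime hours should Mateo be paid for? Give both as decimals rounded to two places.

Regular 40.00 hours, overtime 13.70 hours

Mon: 6:23 AM–4:38 PM = 10 h 15 min; less 30 min break → 9 h 45 min
Tue: 6:10 AM–4:03 PM = 9 h 53 min; less 30 min break → 9 h 23 min
Wed: 11:12 AM–7:32 PM = 8 h 20 min; less 30 min break → 7 h 50 min
Thu: 8:09 AM–3:53 PM = 7 h 44 min; less 30 min break → 7 h 14 min
Fri: 7:21 AM–4:48 PM = 9 h 27 min; less 30 min break → 8 h 57 min
Sat: 7:53 AM–6:56 PM = 11 h 3 min; less 30 min break → 10 h 33 min
Total worked: 53 h 42 min = 53.70 h.
Threshold 40 h → overtime 13 h 42 min, regular 40 h 0 min.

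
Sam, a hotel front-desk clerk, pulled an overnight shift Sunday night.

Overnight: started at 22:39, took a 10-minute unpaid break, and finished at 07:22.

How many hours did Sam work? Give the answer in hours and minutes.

8 h 33 min

Overnight: 22:39 → midnight = 1 h 21 min; midnight → 07:22 = 7 h 22 min; span 8 h 43 min; less 10 min break → 8 h 33 min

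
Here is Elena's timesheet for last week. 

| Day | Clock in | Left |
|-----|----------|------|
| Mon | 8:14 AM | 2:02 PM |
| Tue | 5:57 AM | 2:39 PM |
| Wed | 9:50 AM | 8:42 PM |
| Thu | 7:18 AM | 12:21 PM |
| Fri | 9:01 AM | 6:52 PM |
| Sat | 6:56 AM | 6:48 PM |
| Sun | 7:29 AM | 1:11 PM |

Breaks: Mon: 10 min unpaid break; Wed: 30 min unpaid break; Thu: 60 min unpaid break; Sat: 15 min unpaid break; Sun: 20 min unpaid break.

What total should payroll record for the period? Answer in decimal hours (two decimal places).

Mon: 8:14 AM–2:02 PM = 5 h 48 min; less 10 min break → 5 h 38 min
Tue: 5:57 AM–2:39 PM = 8 h 42 min
Wed: 9:50 AM–8:42 PM = 10 h 52 min; less 30 min break → 10 h 22 min
Thu: 7:18 AM–12:21 PM = 5 h 3 min; less 60 min break → 4 h 3 min
Fri: 9:01 AM–6:52 PM = 9 h 51 min
Sat: 6:56 AM–6:48 PM = 11 h 52 min; less 15 min break → 11 h 37 min
Sun: 7:29 AM–1:11 PM = 5 h 42 min; less 20 min break → 5 h 22 min
Total: 5 h 38 min + 8 h 42 min + 10 h 22 min + 4 h 3 min + 9 h 51 min + 11 h 37 min + 5 h 22 min = 55 h 35 min.

55.58 hours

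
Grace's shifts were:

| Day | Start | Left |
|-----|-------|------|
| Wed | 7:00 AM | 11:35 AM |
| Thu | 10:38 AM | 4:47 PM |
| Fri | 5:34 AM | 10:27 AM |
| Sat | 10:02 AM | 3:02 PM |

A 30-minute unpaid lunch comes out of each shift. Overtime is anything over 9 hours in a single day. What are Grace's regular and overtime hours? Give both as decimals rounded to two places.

Wed: 7:00 AM–11:35 AM = 4 h 35 min; less 30 min break → 4 h 5 min
Thu: 10:38 AM–4:47 PM = 6 h 9 min; less 30 min break → 5 h 39 min
Fri: 5:34 AM–10:27 AM = 4 h 53 min; less 30 min break → 4 h 23 min
Sat: 10:02 AM–3:02 PM = 5 h 0 min; less 30 min break → 4 h 30 min
Wed reg 4 h 5 min / OT 0 h 0 min; Thu reg 5 h 39 min / OT 0 h 0 min; Fri reg 4 h 23 min / OT 0 h 0 min; Sat reg 4 h 30 min / OT 0 h 0 min.
Totals: regular 18 h 37 min, overtime 0 h 0 min.

Regular 18.62 hours, overtime 0.00 hours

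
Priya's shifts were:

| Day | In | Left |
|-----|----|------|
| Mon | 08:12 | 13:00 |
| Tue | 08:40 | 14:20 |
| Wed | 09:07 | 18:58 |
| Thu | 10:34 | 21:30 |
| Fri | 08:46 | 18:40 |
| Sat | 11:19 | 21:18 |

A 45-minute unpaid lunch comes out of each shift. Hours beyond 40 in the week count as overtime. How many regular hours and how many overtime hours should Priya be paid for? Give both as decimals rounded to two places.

Regular 40.00 hours, overtime 6.63 hours

Mon: 08:12–13:00 = 4 h 48 min; less 45 min break → 4 h 3 min
Tue: 08:40–14:20 = 5 h 40 min; less 45 min break → 4 h 55 min
Wed: 09:07–18:58 = 9 h 51 min; less 45 min break → 9 h 6 min
Thu: 10:34–21:30 = 10 h 56 min; less 45 min break → 10 h 11 min
Fri: 08:46–18:40 = 9 h 54 min; less 45 min break → 9 h 9 min
Sat: 11:19–21:18 = 9 h 59 min; less 45 min break → 9 h 14 min
Total worked: 46 h 38 min = 46.63 h.
Threshold 40 h → overtime 6 h 38 min, regular 40 h 0 min.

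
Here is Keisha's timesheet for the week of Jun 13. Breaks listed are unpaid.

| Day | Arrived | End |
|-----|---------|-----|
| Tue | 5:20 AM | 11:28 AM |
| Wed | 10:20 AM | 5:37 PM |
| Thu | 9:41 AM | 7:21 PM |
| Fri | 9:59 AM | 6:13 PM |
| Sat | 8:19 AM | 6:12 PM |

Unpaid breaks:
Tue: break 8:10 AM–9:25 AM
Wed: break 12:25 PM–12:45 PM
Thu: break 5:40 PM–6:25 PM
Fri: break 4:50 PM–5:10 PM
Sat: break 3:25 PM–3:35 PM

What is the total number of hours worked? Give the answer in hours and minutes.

Tue: 5:20 AM–11:28 AM = 6 h 8 min; less 75 min break → 4 h 53 min
Wed: 10:20 AM–5:37 PM = 7 h 17 min; less 20 min break → 6 h 57 min
Thu: 9:41 AM–7:21 PM = 9 h 40 min; less 45 min break → 8 h 55 min
Fri: 9:59 AM–6:13 PM = 8 h 14 min; less 20 min break → 7 h 54 min
Sat: 8:19 AM–6:12 PM = 9 h 53 min; less 10 min break → 9 h 43 min
Total: 4 h 53 min + 6 h 57 min + 8 h 55 min + 7 h 54 min + 9 h 43 min = 38 h 22 min.

38 h 22 min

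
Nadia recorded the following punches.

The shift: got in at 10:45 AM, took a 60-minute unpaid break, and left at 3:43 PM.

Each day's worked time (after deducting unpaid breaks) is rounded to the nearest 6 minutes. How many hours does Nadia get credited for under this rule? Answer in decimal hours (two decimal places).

4.00 hours

The shift: 10:45 AM–3:43 PM = 4 h 58 min − 60 min = 3 h 58 min → rounds to 4 h 0 min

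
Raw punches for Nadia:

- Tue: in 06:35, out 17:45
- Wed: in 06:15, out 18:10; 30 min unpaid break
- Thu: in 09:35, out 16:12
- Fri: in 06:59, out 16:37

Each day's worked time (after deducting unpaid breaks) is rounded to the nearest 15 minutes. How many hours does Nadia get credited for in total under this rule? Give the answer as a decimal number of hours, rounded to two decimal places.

Tue: 06:35–17:45 = 11 h 10 min → rounds to 11 h 15 min
Wed: 06:15–18:10 = 11 h 55 min − 30 min = 11 h 25 min → rounds to 11 h 30 min
Thu: 09:35–16:12 = 6 h 37 min → rounds to 6 h 30 min
Fri: 06:59–16:37 = 9 h 38 min → rounds to 9 h 45 min
Total credited: 39 h 0 min.

39.00 hours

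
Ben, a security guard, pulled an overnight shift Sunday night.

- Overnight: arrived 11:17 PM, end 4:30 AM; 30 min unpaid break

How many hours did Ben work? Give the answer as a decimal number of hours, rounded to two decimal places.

Overnight: 11:17 PM → midnight = 0 h 43 min; midnight → 4:30 AM = 4 h 30 min; span 5 h 13 min; less 30 min break → 4 h 43 min

4.72 hours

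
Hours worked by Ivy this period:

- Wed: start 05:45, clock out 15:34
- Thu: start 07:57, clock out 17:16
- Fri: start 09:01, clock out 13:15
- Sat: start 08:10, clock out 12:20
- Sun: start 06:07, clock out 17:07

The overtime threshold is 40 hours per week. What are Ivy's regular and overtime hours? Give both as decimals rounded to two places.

Regular 38.53 hours, overtime 0.00 hours

Wed: 05:45–15:34 = 9 h 49 min
Thu: 07:57–17:16 = 9 h 19 min
Fri: 09:01–13:15 = 4 h 14 min
Sat: 08:10–12:20 = 4 h 10 min
Sun: 06:07–17:07 = 11 h 0 min
Total worked: 38 h 32 min = 38.53 h.
Threshold 40 h → overtime 0 h 0 min, regular 38 h 32 min.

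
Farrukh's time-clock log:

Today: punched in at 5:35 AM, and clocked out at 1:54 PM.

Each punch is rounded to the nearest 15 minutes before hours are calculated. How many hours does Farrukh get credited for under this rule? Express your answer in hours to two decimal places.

8.50 hours

Today: in 5:35 AM→5:30 AM, out 1:54 PM→2:00 PM; 8 h 30 min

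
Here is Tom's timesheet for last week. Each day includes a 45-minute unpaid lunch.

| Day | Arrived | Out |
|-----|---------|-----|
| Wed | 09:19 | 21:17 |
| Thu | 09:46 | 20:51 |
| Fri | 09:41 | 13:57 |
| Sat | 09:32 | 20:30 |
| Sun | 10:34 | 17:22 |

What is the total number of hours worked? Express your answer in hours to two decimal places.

Wed: 09:19–21:17 = 11 h 58 min; less 45 min break → 11 h 13 min
Thu: 09:46–20:51 = 11 h 5 min; less 45 min break → 10 h 20 min
Fri: 09:41–13:57 = 4 h 16 min; less 45 min break → 3 h 31 min
Sat: 09:32–20:30 = 10 h 58 min; less 45 min break → 10 h 13 min
Sun: 10:34–17:22 = 6 h 48 min; less 45 min break → 6 h 3 min
Total: 11 h 13 min + 10 h 20 min + 3 h 31 min + 10 h 13 min + 6 h 3 min = 41 h 20 min.

41.33 hours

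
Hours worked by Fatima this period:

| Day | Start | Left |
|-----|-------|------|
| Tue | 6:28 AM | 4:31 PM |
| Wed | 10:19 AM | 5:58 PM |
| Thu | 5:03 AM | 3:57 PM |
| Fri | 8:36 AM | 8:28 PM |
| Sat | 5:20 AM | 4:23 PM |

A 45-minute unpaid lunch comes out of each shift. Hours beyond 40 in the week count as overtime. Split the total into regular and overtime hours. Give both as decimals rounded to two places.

Regular 40.00 hours, overtime 7.77 hours

Tue: 6:28 AM–4:31 PM = 10 h 3 min; less 45 min break → 9 h 18 min
Wed: 10:19 AM–5:58 PM = 7 h 39 min; less 45 min break → 6 h 54 min
Thu: 5:03 AM–3:57 PM = 10 h 54 min; less 45 min break → 10 h 9 min
Fri: 8:36 AM–8:28 PM = 11 h 52 min; less 45 min break → 11 h 7 min
Sat: 5:20 AM–4:23 PM = 11 h 3 min; less 45 min break → 10 h 18 min
Total worked: 47 h 46 min = 47.77 h.
Threshold 40 h → overtime 7 h 46 min, regular 40 h 0 min.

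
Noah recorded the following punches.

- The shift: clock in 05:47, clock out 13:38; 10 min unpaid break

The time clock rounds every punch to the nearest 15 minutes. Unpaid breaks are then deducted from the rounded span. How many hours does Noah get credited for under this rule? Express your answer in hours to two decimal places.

The shift: in 05:47→05:45, out 13:38→13:45; 8 h 0 min − 10 min = 7 h 50 min

7.83 hours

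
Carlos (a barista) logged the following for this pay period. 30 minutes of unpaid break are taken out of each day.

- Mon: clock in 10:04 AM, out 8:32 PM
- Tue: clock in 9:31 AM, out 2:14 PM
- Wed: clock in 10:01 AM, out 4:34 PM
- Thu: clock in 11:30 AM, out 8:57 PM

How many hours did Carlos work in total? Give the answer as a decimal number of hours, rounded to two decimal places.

29.18 hours

Mon: 10:04 AM–8:32 PM = 10 h 28 min; less 30 min break → 9 h 58 min
Tue: 9:31 AM–2:14 PM = 4 h 43 min; less 30 min break → 4 h 13 min
Wed: 10:01 AM–4:34 PM = 6 h 33 min; less 30 min break → 6 h 3 min
Thu: 11:30 AM–8:57 PM = 9 h 27 min; less 30 min break → 8 h 57 min
Total: 9 h 58 min + 4 h 13 min + 6 h 3 min + 8 h 57 min = 29 h 11 min.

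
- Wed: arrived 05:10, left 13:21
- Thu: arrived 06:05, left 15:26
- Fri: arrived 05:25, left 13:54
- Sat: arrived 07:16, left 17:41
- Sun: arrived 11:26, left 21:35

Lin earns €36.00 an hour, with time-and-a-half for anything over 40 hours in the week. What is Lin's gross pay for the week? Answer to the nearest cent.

Wed: 05:10–13:21 = 8 h 11 min
Thu: 06:05–15:26 = 9 h 21 min
Fri: 05:25–13:54 = 8 h 29 min
Sat: 07:16–17:41 = 10 h 25 min
Sun: 11:26–21:35 = 10 h 9 min
Total worked: 46 h 35 min = 2795 min.
Regular 40 h 0 min = 2400 min at €36.00/h; overtime 6 h 35 min = 395 min at €54.00/h.
Pay = (2400 × €36.00 + 395 × €54.00) ÷ 60 = €1795.50.

€1795.50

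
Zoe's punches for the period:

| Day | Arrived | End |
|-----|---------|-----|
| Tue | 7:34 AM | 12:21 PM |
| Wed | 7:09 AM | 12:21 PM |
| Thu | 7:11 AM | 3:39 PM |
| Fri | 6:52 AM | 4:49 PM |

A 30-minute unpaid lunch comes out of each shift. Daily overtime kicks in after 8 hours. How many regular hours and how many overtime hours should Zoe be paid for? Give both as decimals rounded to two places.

Tue: 7:34 AM–12:21 PM = 4 h 47 min; less 30 min break → 4 h 17 min
Wed: 7:09 AM–12:21 PM = 5 h 12 min; less 30 min break → 4 h 42 min
Thu: 7:11 AM–3:39 PM = 8 h 28 min; less 30 min break → 7 h 58 min
Fri: 6:52 AM–4:49 PM = 9 h 57 min; less 30 min break → 9 h 27 min
Tue reg 4 h 17 min / OT 0 h 0 min; Wed reg 4 h 42 min / OT 0 h 0 min; Thu reg 7 h 58 min / OT 0 h 0 min; Fri reg 8 h 0 min / OT 1 h 27 min.
Totals: regular 24 h 57 min, overtime 1 h 27 min.

Regular 24.95 hours, overtime 1.45 hours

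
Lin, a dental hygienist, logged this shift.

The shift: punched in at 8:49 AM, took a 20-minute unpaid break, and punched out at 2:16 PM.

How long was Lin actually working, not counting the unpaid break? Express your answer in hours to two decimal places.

The shift: 8:49 AM–2:16 PM = 5 h 27 min; less 20 min break → 5 h 7 min

5.12 hours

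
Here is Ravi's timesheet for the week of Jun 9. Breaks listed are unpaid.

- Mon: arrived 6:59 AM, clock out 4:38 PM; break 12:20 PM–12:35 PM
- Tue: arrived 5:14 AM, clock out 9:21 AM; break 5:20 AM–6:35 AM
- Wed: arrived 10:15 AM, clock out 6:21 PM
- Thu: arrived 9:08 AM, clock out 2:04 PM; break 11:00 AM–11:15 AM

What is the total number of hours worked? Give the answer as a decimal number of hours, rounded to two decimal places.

Mon: 6:59 AM–4:38 PM = 9 h 39 min; less 15 min break → 9 h 24 min
Tue: 5:14 AM–9:21 AM = 4 h 7 min; less 75 min break → 2 h 52 min
Wed: 10:15 AM–6:21 PM = 8 h 6 min
Thu: 9:08 AM–2:04 PM = 4 h 56 min; less 15 min break → 4 h 41 min
Total: 9 h 24 min + 2 h 52 min + 8 h 6 min + 4 h 41 min = 25 h 3 min.

25.05 hours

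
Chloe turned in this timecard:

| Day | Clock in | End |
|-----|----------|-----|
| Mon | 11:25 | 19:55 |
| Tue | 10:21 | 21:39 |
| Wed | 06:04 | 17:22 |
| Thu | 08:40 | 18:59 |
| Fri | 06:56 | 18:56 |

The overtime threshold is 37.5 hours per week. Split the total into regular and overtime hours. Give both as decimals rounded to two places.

Regular 37.50 hours, overtime 15.92 hours

Mon: 11:25–19:55 = 8 h 30 min
Tue: 10:21–21:39 = 11 h 18 min
Wed: 06:04–17:22 = 11 h 18 min
Thu: 08:40–18:59 = 10 h 19 min
Fri: 06:56–18:56 = 12 h 0 min
Total worked: 53 h 25 min = 53.42 h.
Threshold 37.5 h → overtime 15 h 55 min, regular 37 h 30 min.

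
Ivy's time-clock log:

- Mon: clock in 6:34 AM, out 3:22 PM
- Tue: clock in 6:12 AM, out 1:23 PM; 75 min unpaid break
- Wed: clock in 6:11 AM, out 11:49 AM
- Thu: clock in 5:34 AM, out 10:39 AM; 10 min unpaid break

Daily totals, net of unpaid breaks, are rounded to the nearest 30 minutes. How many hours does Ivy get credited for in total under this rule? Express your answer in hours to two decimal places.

Mon: 6:34 AM–3:22 PM = 8 h 48 min → rounds to 9 h 0 min
Tue: 6:12 AM–1:23 PM = 7 h 11 min − 75 min = 5 h 56 min → rounds to 6 h 0 min
Wed: 6:11 AM–11:49 AM = 5 h 38 min → rounds to 5 h 30 min
Thu: 5:34 AM–10:39 AM = 5 h 5 min − 10 min = 4 h 55 min → rounds to 5 h 0 min
Total credited: 25 h 30 min.

25.50 hours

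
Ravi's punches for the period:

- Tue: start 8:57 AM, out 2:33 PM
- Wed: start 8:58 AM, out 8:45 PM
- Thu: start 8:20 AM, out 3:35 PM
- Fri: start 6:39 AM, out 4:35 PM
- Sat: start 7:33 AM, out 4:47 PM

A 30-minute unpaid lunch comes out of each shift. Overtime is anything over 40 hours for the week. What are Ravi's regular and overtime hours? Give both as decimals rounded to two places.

Tue: 8:57 AM–2:33 PM = 5 h 36 min; less 30 min break → 5 h 6 min
Wed: 8:58 AM–8:45 PM = 11 h 47 min; less 30 min break → 11 h 17 min
Thu: 8:20 AM–3:35 PM = 7 h 15 min; less 30 min break → 6 h 45 min
Fri: 6:39 AM–4:35 PM = 9 h 56 min; less 30 min break → 9 h 26 min
Sat: 7:33 AM–4:47 PM = 9 h 14 min; less 30 min break → 8 h 44 min
Total worked: 41 h 18 min = 41.30 h.
Threshold 40 h → overtime 1 h 18 min, regular 40 h 0 min.

Regular 40.00 hours, overtime 1.30 hours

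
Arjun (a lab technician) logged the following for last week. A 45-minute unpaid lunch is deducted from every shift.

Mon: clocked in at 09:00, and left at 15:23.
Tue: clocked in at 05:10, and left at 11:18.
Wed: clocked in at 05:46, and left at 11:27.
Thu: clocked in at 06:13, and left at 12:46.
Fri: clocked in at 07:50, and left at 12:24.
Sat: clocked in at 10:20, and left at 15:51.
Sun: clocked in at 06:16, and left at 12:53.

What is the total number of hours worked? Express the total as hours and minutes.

36 h 12 min

Mon: 09:00–15:23 = 6 h 23 min; less 45 min break → 5 h 38 min
Tue: 05:10–11:18 = 6 h 8 min; less 45 min break → 5 h 23 min
Wed: 05:46–11:27 = 5 h 41 min; less 45 min break → 4 h 56 min
Thu: 06:13–12:46 = 6 h 33 min; less 45 min break → 5 h 48 min
Fri: 07:50–12:24 = 4 h 34 min; less 45 min break → 3 h 49 min
Sat: 10:20–15:51 = 5 h 31 min; less 45 min break → 4 h 46 min
Sun: 06:16–12:53 = 6 h 37 min; less 45 min break → 5 h 52 min
Total: 5 h 38 min + 5 h 23 min + 4 h 56 min + 5 h 48 min + 3 h 49 min + 4 h 46 min + 5 h 52 min = 36 h 12 min.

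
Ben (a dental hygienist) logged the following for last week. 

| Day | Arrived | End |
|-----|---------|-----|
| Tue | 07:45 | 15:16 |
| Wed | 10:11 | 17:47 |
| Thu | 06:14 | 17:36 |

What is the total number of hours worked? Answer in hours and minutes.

Tue: 07:45–15:16 = 7 h 31 min
Wed: 10:11–17:47 = 7 h 36 min
Thu: 06:14–17:36 = 11 h 22 min
Total: 7 h 31 min + 7 h 36 min + 11 h 22 min = 26 h 29 min.

26 h 29 min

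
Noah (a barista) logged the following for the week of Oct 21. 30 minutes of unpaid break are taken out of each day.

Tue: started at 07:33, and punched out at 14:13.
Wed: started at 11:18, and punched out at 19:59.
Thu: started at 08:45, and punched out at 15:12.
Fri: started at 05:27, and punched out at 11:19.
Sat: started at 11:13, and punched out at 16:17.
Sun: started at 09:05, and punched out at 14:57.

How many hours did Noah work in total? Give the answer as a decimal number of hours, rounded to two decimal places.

35.60 hours

Tue: 07:33–14:13 = 6 h 40 min; less 30 min break → 6 h 10 min
Wed: 11:18–19:59 = 8 h 41 min; less 30 min break → 8 h 11 min
Thu: 08:45–15:12 = 6 h 27 min; less 30 min break → 5 h 57 min
Fri: 05:27–11:19 = 5 h 52 min; less 30 min break → 5 h 22 min
Sat: 11:13–16:17 = 5 h 4 min; less 30 min break → 4 h 34 min
Sun: 09:05–14:57 = 5 h 52 min; less 30 min break → 5 h 22 min
Total: 6 h 10 min + 8 h 11 min + 5 h 57 min + 5 h 22 min + 4 h 34 min + 5 h 22 min = 35 h 36 min.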